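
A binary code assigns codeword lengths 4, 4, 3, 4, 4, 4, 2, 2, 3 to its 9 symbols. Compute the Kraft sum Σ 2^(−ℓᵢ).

With common denominator 2^4 = 16: Σ 2^(−ℓᵢ) = 1/16 + 1/16 + 2/16 + 1/16 + 1/16 + 1/16 + 4/16 + 4/16 + 2/16 = 17/16 = 1.0625.

1.0625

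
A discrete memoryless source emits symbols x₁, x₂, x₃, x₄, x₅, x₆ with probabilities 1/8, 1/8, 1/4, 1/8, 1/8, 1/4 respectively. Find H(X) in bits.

Each probability is a power of 1/2, so log₂(1/p) is an integer.
H = Σ p·log₂(1/p) = 1/8·3 + 1/8·3 + 1/4·2 + 1/8·3 + 1/8·3 + 1/4·2 = 2.5 bits.

2.5 bits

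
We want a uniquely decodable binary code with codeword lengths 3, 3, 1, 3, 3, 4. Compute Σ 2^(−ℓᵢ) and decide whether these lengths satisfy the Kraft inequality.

With common denominator 2^4 = 16: Σ 2^(−ℓᵢ) = 2/16 + 2/16 + 8/16 + 2/16 + 2/16 + 1/16 = 17/16 = 1.0625.
Kraft's inequality requires Σ ≤ 1; here Σ = 1.0625 > 1, so no such prefix code exists.

1.0625; no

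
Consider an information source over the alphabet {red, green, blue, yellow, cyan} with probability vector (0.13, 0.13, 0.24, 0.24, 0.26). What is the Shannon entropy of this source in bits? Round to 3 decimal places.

2.259 bits

H = −Σ pᵢ log₂ pᵢ.
−0.13·log₂(0.13) = 0.3826
−0.13·log₂(0.13) = 0.3826
−0.24·log₂(0.24) = 0.4941
−0.24·log₂(0.24) = 0.4941
−0.26·log₂(0.26) = 0.5053
Sum ≈ 2.2588 → 2.259 bits.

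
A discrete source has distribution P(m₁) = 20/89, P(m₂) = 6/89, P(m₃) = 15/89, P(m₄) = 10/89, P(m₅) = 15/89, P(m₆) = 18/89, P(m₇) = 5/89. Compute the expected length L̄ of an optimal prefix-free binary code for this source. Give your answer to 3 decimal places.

Repeatedly combine the two least-probable nodes; the expected code length is the sum of the merged weights.
merge 5/89 + 6/89 → 11/89
merge 10/89 + 11/89 → 21/89
merge 15/89 + 15/89 → 30/89
merge 18/89 + 20/89 → 38/89
merge 21/89 + 30/89 → 51/89
merge 38/89 + 51/89 → 1
L = 11/89 + 21/89 + 30/89 + 38/89 + 51/89 + 1 = 240/89 ≈ 2.697 bits/symbol.

2.697 bits/symbol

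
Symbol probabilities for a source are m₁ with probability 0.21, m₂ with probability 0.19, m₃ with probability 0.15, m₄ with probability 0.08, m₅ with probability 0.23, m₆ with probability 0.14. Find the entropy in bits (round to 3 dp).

H = −Σ pᵢ log₂ pᵢ.
−0.21·log₂(0.21) = 0.4728
−0.19·log₂(0.19) = 0.4552
−0.15·log₂(0.15) = 0.4105
−0.08·log₂(0.08) = 0.2915
−0.23·log₂(0.23) = 0.4877
−0.14·log₂(0.14) = 0.3971
Sum ≈ 2.5149 → 2.515 bits.

2.515 bits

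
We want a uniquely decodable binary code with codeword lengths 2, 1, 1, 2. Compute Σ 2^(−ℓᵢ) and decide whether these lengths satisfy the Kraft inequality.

1.5; no

With common denominator 2^2 = 4: Σ 2^(−ℓᵢ) = 1/4 + 2/4 + 2/4 + 1/4 = 6/4 = 1.5.
Kraft's inequality requires Σ ≤ 1; here Σ = 1.5 > 1, so no such prefix code exists.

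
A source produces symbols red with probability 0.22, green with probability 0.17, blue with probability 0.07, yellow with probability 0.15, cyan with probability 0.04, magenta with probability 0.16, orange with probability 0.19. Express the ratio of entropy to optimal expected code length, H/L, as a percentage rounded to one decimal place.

98.5%

Entropy H = −Σ p log₂ p ≈ 2.6583 bits.
Huffman merges: 1/25+7/100→11/100; 11/100+3/20→13/50; 4/25+17/100→33/100; 19/100+11/50→41/100; 13/50+33/100→59/100; 41/100+59/100→1. L = 27/10 ≈ 2.7000.
Efficiency = H/L = 2.6583/2.7000 = 98.5%.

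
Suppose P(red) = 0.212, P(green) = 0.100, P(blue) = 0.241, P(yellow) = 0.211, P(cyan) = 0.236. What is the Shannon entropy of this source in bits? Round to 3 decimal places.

H = −Σ pᵢ log₂ pᵢ.
−0.212·log₂(0.212) = 0.4744
−0.100·log₂(0.100) = 0.3322
−0.241·log₂(0.241) = 0.4947
−0.211·log₂(0.211) = 0.4736
−0.236·log₂(0.236) = 0.4916
Sum ≈ 2.2666 → 2.267 bits.

2.267 bits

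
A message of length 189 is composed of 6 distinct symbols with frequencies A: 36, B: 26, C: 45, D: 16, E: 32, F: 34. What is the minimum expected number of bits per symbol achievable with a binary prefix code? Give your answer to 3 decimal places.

2.571 bits/symbol

Probabilities are the counts divided by 189.
Repeatedly combine the two least-probable nodes; the expected code length is the sum of the merged weights.
merge 16/189 + 26/189 → 2/9
merge 32/189 + 34/189 → 22/63
merge 4/21 + 2/9 → 26/63
merge 5/21 + 22/63 → 37/63
merge 26/63 + 37/63 → 1
L = 2/9 + 22/63 + 26/63 + 37/63 + 1 = 18/7 ≈ 2.571 bits/symbol.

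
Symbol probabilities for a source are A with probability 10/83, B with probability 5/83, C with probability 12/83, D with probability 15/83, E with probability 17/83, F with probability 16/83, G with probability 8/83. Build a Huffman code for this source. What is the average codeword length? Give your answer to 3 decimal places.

Repeatedly combine the two least-probable nodes; the expected code length is the sum of the merged weights.
merge 5/83 + 8/83 → 13/83
merge 10/83 + 12/83 → 22/83
merge 13/83 + 15/83 → 28/83
merge 16/83 + 17/83 → 33/83
merge 22/83 + 28/83 → 50/83
merge 33/83 + 50/83 → 1
L = 13/83 + 22/83 + 28/83 + 33/83 + 50/83 + 1 = 229/83 ≈ 2.759 bits/symbol.

2.759 bits/symbol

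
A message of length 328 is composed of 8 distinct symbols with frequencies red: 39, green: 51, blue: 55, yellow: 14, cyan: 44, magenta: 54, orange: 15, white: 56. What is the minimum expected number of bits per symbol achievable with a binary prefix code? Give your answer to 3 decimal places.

Probabilities are the counts divided by 328.
Repeatedly combine the two least-probable nodes; the expected code length is the sum of the merged weights.
merge 7/164 + 15/328 → 29/328
merge 29/328 + 39/328 → 17/82
merge 11/82 + 51/328 → 95/328
merge 27/164 + 55/328 → 109/328
merge 7/41 + 17/82 → 31/82
merge 95/328 + 109/328 → 51/82
merge 31/82 + 51/82 → 1
L = 29/328 + 17/82 + 95/328 + 109/328 + 31/82 + 51/82 + 1 = 957/328 ≈ 2.918 bits/symbol.

2.918 bits/symbol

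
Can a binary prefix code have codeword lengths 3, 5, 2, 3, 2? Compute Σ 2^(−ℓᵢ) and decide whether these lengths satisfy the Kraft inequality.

With common denominator 2^5 = 32: Σ 2^(−ℓᵢ) = 4/32 + 1/32 + 8/32 + 4/32 + 8/32 = 25/32 = 0.78125.
Kraft's inequality requires Σ ≤ 1; here Σ = 0.78125 ≤ 1, so such a prefix code exists.

0.78125; yes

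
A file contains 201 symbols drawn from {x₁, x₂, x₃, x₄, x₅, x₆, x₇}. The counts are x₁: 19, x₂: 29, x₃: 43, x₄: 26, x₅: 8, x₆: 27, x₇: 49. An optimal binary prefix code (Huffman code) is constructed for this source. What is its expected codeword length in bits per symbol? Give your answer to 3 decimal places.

2.677 bits/symbol

Probabilities are the counts divided by 201.
Repeatedly combine the two least-probable nodes; the expected code length is the sum of the merged weights.
merge 8/201 + 19/201 → 9/67
merge 26/201 + 9/67 → 53/201
merge 9/67 + 29/201 → 56/201
merge 43/201 + 49/201 → 92/201
merge 53/201 + 56/201 → 109/201
merge 92/201 + 109/201 → 1
L = 9/67 + 53/201 + 56/201 + 92/201 + 109/201 + 1 = 538/201 ≈ 2.677 bits/symbol.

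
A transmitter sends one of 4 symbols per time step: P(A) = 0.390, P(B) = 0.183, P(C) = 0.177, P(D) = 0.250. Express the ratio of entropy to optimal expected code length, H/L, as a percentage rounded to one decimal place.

97.5%

Entropy H = −Σ p log₂ p ≈ 1.9203 bits.
Huffman merges: 177/1000+183/1000→9/25; 1/4+9/25→61/100; 39/100+61/100→1. L = 197/100 ≈ 1.9700.
Efficiency = H/L = 1.9203/1.9700 = 97.5%.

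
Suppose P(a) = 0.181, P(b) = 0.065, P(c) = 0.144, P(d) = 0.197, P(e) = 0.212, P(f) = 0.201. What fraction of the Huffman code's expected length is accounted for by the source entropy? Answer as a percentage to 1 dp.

Entropy H = −Σ p log₂ p ≈ 2.5067 bits.
Huffman merges: 13/200+18/125→209/1000; 181/1000+197/1000→189/500; 201/1000+209/1000→41/100; 53/250+189/500→59/100; 41/100+59/100→1. L = 2587/1000 ≈ 2.5870.
Efficiency = H/L = 2.5067/2.5870 = 96.9%.

96.9%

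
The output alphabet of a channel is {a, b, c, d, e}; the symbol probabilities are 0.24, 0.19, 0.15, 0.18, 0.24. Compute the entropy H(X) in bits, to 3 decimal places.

2.299 bits

H = −Σ pᵢ log₂ pᵢ.
−0.24·log₂(0.24) = 0.4941
−0.19·log₂(0.19) = 0.4552
−0.15·log₂(0.15) = 0.4105
−0.18·log₂(0.18) = 0.4453
−0.24·log₂(0.24) = 0.4941
Sum ≈ 2.2993 → 2.299 bits.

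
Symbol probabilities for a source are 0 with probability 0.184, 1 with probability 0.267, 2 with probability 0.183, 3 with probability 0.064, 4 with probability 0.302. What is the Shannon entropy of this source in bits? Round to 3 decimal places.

H = −Σ pᵢ log₂ pᵢ.
−0.184·log₂(0.184) = 0.4494
−0.267·log₂(0.267) = 0.5087
−0.183·log₂(0.183) = 0.4484
−0.064·log₂(0.064) = 0.2538
−0.302·log₂(0.302) = 0.5217
Sum ≈ 2.1819 → 2.182 bits.

2.182 bits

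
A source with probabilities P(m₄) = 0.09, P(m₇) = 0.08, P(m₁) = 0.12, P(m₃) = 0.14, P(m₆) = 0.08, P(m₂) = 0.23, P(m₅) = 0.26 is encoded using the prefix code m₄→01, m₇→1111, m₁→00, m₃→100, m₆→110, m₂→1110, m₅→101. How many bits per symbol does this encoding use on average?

3.1 bits/symbol

L̄ = Σ pᵢ·ℓᵢ = 0.09·2 + 0.08·4 + 0.12·2 + 0.14·3 + 0.08·3 + 0.23·4 + 0.26·3 = 3.1 bits/symbol.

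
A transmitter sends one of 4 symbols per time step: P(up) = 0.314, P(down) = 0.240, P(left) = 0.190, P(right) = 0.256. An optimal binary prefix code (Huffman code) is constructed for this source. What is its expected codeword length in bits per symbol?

2 bits/symbol

Repeatedly combine the two least-probable nodes; the expected code length is the sum of the merged weights.
merge 19/100 + 6/25 → 43/100
merge 32/125 + 157/500 → 57/100
merge 43/100 + 57/100 → 1
L = 43/100 + 57/100 + 1 = 2 bits/symbol.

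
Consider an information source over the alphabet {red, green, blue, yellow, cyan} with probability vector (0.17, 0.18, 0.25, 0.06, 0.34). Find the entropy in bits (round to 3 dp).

H = −Σ pᵢ log₂ pᵢ.
−0.17·log₂(0.17) = 0.4346
−0.18·log₂(0.18) = 0.4453
−0.25·log₂(0.25) = 0.5000
−0.06·log₂(0.06) = 0.2435
−0.34·log₂(0.34) = 0.5292
Sum ≈ 2.1526 → 2.153 bits.

2.153 bits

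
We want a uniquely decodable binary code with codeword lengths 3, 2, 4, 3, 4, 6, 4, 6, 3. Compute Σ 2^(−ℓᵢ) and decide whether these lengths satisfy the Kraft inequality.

With common denominator 2^6 = 64: Σ 2^(−ℓᵢ) = 8/64 + 16/64 + 4/64 + 8/64 + 4/64 + 1/64 + 4/64 + 1/64 + 8/64 = 54/64 = 0.84375.
Kraft's inequality requires Σ ≤ 1; here Σ = 0.84375 ≤ 1, so such a prefix code exists.

0.84375; yes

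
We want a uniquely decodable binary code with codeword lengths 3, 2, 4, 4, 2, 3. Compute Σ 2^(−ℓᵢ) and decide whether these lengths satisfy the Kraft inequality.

With common denominator 2^4 = 16: Σ 2^(−ℓᵢ) = 2/16 + 4/16 + 1/16 + 1/16 + 4/16 + 2/16 = 14/16 = 0.875.
Kraft's inequality requires Σ ≤ 1; here Σ = 0.875 ≤ 1, so such a prefix code exists.

0.875; yes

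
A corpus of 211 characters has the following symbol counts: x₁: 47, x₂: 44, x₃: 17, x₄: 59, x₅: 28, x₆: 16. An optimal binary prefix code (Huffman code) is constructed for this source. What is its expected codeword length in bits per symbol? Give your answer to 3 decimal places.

Probabilities are the counts divided by 211.
Repeatedly combine the two least-probable nodes; the expected code length is the sum of the merged weights.
merge 16/211 + 17/211 → 33/211
merge 28/211 + 33/211 → 61/211
merge 44/211 + 47/211 → 91/211
merge 59/211 + 61/211 → 120/211
merge 91/211 + 120/211 → 1
L = 33/211 + 61/211 + 91/211 + 120/211 + 1 = 516/211 ≈ 2.445 bits/symbol.

2.445 bits/symbol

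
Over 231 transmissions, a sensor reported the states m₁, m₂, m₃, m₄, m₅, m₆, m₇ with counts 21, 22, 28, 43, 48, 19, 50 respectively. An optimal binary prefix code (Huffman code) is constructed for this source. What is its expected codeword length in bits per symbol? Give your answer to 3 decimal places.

2.749 bits/symbol

Probabilities are the counts divided by 231.
Repeatedly combine the two least-probable nodes; the expected code length is the sum of the merged weights.
merge 19/231 + 1/11 → 40/231
merge 2/21 + 4/33 → 50/231
merge 40/231 + 43/231 → 83/231
merge 16/77 + 50/231 → 14/33
merge 50/231 + 83/231 → 19/33
merge 14/33 + 19/33 → 1
L = 40/231 + 50/231 + 83/231 + 14/33 + 19/33 + 1 = 635/231 ≈ 2.749 bits/symbol.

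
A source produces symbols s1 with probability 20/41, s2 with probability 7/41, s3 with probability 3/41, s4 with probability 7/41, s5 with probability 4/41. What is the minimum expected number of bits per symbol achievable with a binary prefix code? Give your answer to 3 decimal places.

Repeatedly combine the two least-probable nodes; the expected code length is the sum of the merged weights.
merge 3/41 + 4/41 → 7/41
merge 7/41 + 7/41 → 14/41
merge 7/41 + 14/41 → 21/41
merge 20/41 + 21/41 → 1
L = 7/41 + 14/41 + 21/41 + 1 = 83/41 ≈ 2.024 bits/symbol.

2.024 bits/symbol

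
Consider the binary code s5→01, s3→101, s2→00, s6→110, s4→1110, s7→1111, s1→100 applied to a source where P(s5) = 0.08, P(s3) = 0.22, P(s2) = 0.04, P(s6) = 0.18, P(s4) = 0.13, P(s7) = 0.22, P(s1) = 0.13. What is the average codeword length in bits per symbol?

3.23 bits/symbol

L̄ = Σ pᵢ·ℓᵢ = 0.08·2 + 0.22·3 + 0.04·2 + 0.18·3 + 0.13·4 + 0.22·4 + 0.13·3 = 3.23 bits/symbol.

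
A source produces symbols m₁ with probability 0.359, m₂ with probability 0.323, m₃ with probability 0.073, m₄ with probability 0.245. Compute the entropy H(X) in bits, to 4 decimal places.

H = −Σ pᵢ log₂ pᵢ.
−0.359·log₂(0.359) = 0.5306
−0.323·log₂(0.323) = 0.5266
−0.073·log₂(0.073) = 0.2756
−0.245·log₂(0.245) = 0.4971
Sum ≈ 1.8300 → 1.8300 bits.

1.8300 bits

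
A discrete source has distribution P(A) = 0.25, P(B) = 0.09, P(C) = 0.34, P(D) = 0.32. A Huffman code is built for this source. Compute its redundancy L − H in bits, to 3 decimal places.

Entropy H = −Σ p log₂ p ≈ 1.8679 bits.
Huffman merges: 9/100+1/4→17/50; 8/25+17/50→33/50; 17/50+33/50→1. L = 2 ≈ 2.0000.
L − H = 2.0000 − 1.8679 = 0.132 bits.

0.132 bits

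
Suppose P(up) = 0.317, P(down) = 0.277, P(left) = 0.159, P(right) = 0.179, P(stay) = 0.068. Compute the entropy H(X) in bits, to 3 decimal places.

H = −Σ pᵢ log₂ pᵢ.
−0.317·log₂(0.317) = 0.5254
−0.277·log₂(0.277) = 0.5130
−0.159·log₂(0.159) = 0.4218
−0.179·log₂(0.179) = 0.4443
−0.068·log₂(0.068) = 0.2637
Sum ≈ 2.1682 → 2.168 bits.

2.168 bits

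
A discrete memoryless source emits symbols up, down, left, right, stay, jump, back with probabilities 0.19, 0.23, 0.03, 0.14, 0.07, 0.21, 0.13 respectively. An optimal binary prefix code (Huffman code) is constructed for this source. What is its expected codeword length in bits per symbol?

Repeatedly combine the two least-probable nodes; the expected code length is the sum of the merged weights.
merge 3/100 + 7/100 → 1/10
merge 1/10 + 13/100 → 23/100
merge 7/50 + 19/100 → 33/100
merge 21/100 + 23/100 → 11/25
merge 23/100 + 33/100 → 14/25
merge 11/25 + 14/25 → 1
L = 1/10 + 23/100 + 33/100 + 11/25 + 14/25 + 1 = 133/50 = 2.66 bits/symbol.

2.66 bits/symbol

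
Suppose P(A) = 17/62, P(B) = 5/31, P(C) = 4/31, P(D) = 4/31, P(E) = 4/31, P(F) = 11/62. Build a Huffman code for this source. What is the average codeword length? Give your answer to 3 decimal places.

2.548 bits/symbol

Repeatedly combine the two least-probable nodes; the expected code length is the sum of the merged weights.
merge 4/31 + 4/31 → 8/31
merge 4/31 + 5/31 → 9/31
merge 11/62 + 8/31 → 27/62
merge 17/62 + 9/31 → 35/62
merge 27/62 + 35/62 → 1
L = 8/31 + 9/31 + 27/62 + 35/62 + 1 = 79/31 ≈ 2.548 bits/symbol.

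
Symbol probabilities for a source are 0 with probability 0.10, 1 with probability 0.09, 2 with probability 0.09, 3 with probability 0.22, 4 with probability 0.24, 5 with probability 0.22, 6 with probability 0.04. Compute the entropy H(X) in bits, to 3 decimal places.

H = −Σ pᵢ log₂ pᵢ.
−0.10·log₂(0.10) = 0.3322
−0.09·log₂(0.09) = 0.3127
−0.09·log₂(0.09) = 0.3127
−0.22·log₂(0.22) = 0.4806
−0.24·log₂(0.24) = 0.4941
−0.22·log₂(0.22) = 0.4806
−0.04·log₂(0.04) = 0.1858
Sum ≈ 2.5985 → 2.599 bits.

2.599 bits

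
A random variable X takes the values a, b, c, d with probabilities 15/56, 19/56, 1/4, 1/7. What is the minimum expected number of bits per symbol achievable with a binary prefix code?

Repeatedly combine the two least-probable nodes; the expected code length is the sum of the merged weights.
merge 1/7 + 1/4 → 11/28
merge 15/56 + 19/56 → 17/28
merge 11/28 + 17/28 → 1
L = 11/28 + 17/28 + 1 = 2 bits/symbol.

2 bits/symbol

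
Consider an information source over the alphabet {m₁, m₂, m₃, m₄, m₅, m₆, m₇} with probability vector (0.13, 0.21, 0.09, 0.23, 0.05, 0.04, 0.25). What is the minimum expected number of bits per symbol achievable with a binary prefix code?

Repeatedly combine the two least-probable nodes; the expected code length is the sum of the merged weights.
merge 1/25 + 1/20 → 9/100
merge 9/100 + 9/100 → 9/50
merge 13/100 + 9/50 → 31/100
merge 21/100 + 23/100 → 11/25
merge 1/4 + 31/100 → 14/25
merge 11/25 + 14/25 → 1
L = 9/100 + 9/50 + 31/100 + 11/25 + 14/25 + 1 = 129/50 = 2.58 bits/symbol.

2.58 bits/symbol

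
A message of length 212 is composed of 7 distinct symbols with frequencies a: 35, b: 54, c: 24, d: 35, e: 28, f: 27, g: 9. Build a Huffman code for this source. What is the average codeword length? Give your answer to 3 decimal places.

2.736 bits/symbol

Probabilities are the counts divided by 212.
Repeatedly combine the two least-probable nodes; the expected code length is the sum of the merged weights.
merge 9/212 + 6/53 → 33/212
merge 27/212 + 7/53 → 55/212
merge 33/212 + 35/212 → 17/53
merge 35/212 + 27/106 → 89/212
merge 55/212 + 17/53 → 123/212
merge 89/212 + 123/212 → 1
L = 33/212 + 55/212 + 17/53 + 89/212 + 123/212 + 1 = 145/53 ≈ 2.736 bits/symbol.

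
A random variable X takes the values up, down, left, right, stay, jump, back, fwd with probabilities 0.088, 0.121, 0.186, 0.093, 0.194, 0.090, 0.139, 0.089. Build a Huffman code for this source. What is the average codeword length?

Repeatedly combine the two least-probable nodes; the expected code length is the sum of the merged weights.
merge 11/125 + 89/1000 → 177/1000
merge 9/100 + 93/1000 → 183/1000
merge 121/1000 + 139/1000 → 13/50
merge 177/1000 + 183/1000 → 9/25
merge 93/500 + 97/500 → 19/50
merge 13/50 + 9/25 → 31/50
merge 19/50 + 31/50 → 1
L = 177/1000 + 183/1000 + 13/50 + 9/25 + 19/50 + 31/50 + 1 = 149/50 = 2.98 bits/symbol.

2.98 bits/symbol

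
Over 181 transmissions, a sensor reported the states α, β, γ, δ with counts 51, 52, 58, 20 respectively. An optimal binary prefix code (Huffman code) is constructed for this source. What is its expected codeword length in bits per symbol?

Probabilities are the counts divided by 181.
Repeatedly combine the two least-probable nodes; the expected code length is the sum of the merged weights.
merge 20/181 + 51/181 → 71/181
merge 52/181 + 58/181 → 110/181
merge 71/181 + 110/181 → 1
L = 71/181 + 110/181 + 1 = 2 bits/symbol.

2 bits/symbol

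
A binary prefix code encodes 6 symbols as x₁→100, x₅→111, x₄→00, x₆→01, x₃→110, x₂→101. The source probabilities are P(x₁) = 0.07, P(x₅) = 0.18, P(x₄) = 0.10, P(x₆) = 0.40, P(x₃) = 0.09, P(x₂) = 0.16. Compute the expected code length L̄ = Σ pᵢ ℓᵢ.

2.5 bits/symbol

L̄ = Σ pᵢ·ℓᵢ = 0.07·3 + 0.18·3 + 0.10·2 + 0.40·2 + 0.09·3 + 0.16·3 = 2.5 bits/symbol.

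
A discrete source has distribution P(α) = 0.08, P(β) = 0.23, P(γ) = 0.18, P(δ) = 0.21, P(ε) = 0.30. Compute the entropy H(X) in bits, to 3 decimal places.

2.218 bits

H = −Σ pᵢ log₂ pᵢ.
−0.08·log₂(0.08) = 0.2915
−0.23·log₂(0.23) = 0.4877
−0.18·log₂(0.18) = 0.4453
−0.21·log₂(0.21) = 0.4728
−0.30·log₂(0.30) = 0.5211
Sum ≈ 2.2184 → 2.218 bits.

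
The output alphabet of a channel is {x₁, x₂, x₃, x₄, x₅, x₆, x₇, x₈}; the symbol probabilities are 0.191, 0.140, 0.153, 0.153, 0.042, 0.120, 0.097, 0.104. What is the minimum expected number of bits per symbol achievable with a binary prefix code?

Repeatedly combine the two least-probable nodes; the expected code length is the sum of the merged weights.
merge 21/500 + 97/1000 → 139/1000
merge 13/125 + 3/25 → 28/125
merge 139/1000 + 7/50 → 279/1000
merge 153/1000 + 153/1000 → 153/500
merge 191/1000 + 28/125 → 83/200
merge 279/1000 + 153/500 → 117/200
merge 83/200 + 117/200 → 1
L = 139/1000 + 28/125 + 279/1000 + 153/500 + 83/200 + 117/200 + 1 = 737/250 = 2.948 bits/symbol.

2.948 bits/symbol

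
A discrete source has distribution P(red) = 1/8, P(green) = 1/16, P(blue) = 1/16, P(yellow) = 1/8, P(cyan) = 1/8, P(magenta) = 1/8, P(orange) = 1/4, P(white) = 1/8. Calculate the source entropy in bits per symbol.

Each probability is a power of 1/2, so log₂(1/p) is an integer.
H = Σ p·log₂(1/p) = 1/8·3 + 1/16·4 + 1/16·4 + 1/8·3 + 1/8·3 + 1/8·3 + 1/4·2 + 1/8·3 = 2.875 bits.

2.875 bits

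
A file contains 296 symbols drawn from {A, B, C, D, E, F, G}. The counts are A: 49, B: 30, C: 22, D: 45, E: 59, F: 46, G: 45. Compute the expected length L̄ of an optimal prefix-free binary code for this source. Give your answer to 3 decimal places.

Probabilities are the counts divided by 296.
Repeatedly combine the two least-probable nodes; the expected code length is the sum of the merged weights.
merge 11/148 + 15/148 → 13/74
merge 45/296 + 45/296 → 45/148
merge 23/148 + 49/296 → 95/296
merge 13/74 + 59/296 → 3/8
merge 45/148 + 95/296 → 5/8
merge 3/8 + 5/8 → 1
L = 13/74 + 45/148 + 95/296 + 3/8 + 5/8 + 1 = 829/296 ≈ 2.801 bits/symbol.

2.801 bits/symbol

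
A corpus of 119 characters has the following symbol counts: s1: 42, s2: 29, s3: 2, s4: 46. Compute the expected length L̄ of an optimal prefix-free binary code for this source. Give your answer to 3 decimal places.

1.874 bits/symbol

Probabilities are the counts divided by 119.
Repeatedly combine the two least-probable nodes; the expected code length is the sum of the merged weights.
merge 2/119 + 29/119 → 31/119
merge 31/119 + 6/17 → 73/119
merge 46/119 + 73/119 → 1
L = 31/119 + 73/119 + 1 = 223/119 ≈ 1.874 bits/symbol.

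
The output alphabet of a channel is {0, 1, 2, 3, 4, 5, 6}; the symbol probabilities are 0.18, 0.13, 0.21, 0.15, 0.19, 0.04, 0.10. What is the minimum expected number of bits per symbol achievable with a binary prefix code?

Repeatedly combine the two least-probable nodes; the expected code length is the sum of the merged weights.
merge 1/25 + 1/10 → 7/50
merge 13/100 + 7/50 → 27/100
merge 3/20 + 9/50 → 33/100
merge 19/100 + 21/100 → 2/5
merge 27/100 + 33/100 → 3/5
merge 2/5 + 3/5 → 1
L = 7/50 + 27/100 + 33/100 + 2/5 + 3/5 + 1 = 137/50 = 2.74 bits/symbol.

2.74 bits/symbol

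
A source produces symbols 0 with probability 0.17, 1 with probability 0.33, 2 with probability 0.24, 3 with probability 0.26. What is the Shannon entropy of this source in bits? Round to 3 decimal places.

H = −Σ pᵢ log₂ pᵢ.
−0.17·log₂(0.17) = 0.4346
−0.33·log₂(0.33) = 0.5278
−0.24·log₂(0.24) = 0.4941
−0.26·log₂(0.26) = 0.5053
Sum ≈ 1.9618 → 1.962 bits.

1.962 bits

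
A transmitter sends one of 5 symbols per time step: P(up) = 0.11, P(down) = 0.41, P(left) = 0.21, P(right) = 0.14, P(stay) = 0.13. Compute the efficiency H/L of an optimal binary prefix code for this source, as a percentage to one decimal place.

Entropy H = −Σ p log₂ p ≈ 2.1302 bits.
Huffman merges: 11/100+13/100→6/25; 7/50+21/100→7/20; 6/25+7/20→59/100; 41/100+59/100→1. L = 109/50 ≈ 2.1800.
Efficiency = H/L = 2.1302/2.1800 = 97.7%.

97.7%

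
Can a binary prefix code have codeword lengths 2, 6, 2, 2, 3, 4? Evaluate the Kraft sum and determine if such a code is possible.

With common denominator 2^6 = 64: Σ 2^(−ℓᵢ) = 16/64 + 1/64 + 16/64 + 16/64 + 8/64 + 4/64 = 61/64 = 0.953125.
Kraft's inequality requires Σ ≤ 1; here Σ = 0.953125 ≤ 1, so such a prefix code exists.

0.953125; yes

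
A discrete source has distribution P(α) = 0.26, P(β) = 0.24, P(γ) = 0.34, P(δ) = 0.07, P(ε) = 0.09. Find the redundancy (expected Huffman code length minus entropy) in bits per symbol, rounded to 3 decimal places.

Entropy H = −Σ p log₂ p ≈ 2.1098 bits.
Huffman merges: 7/100+9/100→4/25; 4/25+6/25→2/5; 13/50+17/50→3/5; 2/5+3/5→1. L = 54/25 ≈ 2.1600.
L − H = 2.1600 − 2.1098 = 0.050 bits.

0.050 bits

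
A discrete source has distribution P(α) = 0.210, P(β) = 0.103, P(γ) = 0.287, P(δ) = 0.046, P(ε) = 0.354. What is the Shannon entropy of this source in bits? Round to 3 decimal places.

2.062 bits

H = −Σ pᵢ log₂ pᵢ.
−0.210·log₂(0.210) = 0.4728
−0.103·log₂(0.103) = 0.3378
−0.287·log₂(0.287) = 0.5169
−0.046·log₂(0.046) = 0.2043
−0.354·log₂(0.354) = 0.5304
Sum ≈ 2.0621 → 2.062 bits.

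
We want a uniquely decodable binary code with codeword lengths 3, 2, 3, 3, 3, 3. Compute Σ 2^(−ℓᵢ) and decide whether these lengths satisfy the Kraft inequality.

0.875; yes

With common denominator 2^3 = 8: Σ 2^(−ℓᵢ) = 1/8 + 2/8 + 1/8 + 1/8 + 1/8 + 1/8 = 7/8 = 0.875.
Kraft's inequality requires Σ ≤ 1; here Σ = 0.875 ≤ 1, so such a prefix code exists.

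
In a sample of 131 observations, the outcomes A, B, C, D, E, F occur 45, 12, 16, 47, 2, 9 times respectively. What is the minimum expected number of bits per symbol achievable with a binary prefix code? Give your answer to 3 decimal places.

Probabilities are the counts divided by 131.
Repeatedly combine the two least-probable nodes; the expected code length is the sum of the merged weights.
merge 2/131 + 9/131 → 11/131
merge 11/131 + 12/131 → 23/131
merge 16/131 + 23/131 → 39/131
merge 39/131 + 45/131 → 84/131
merge 47/131 + 84/131 → 1
L = 11/131 + 23/131 + 39/131 + 84/131 + 1 = 288/131 ≈ 2.198 bits/symbol.

2.198 bits/symbol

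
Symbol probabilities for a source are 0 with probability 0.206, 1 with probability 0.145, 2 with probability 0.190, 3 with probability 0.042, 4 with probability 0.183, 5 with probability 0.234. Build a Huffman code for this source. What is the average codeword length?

Repeatedly combine the two least-probable nodes; the expected code length is the sum of the merged weights.
merge 21/500 + 29/200 → 187/1000
merge 183/1000 + 187/1000 → 37/100
merge 19/100 + 103/500 → 99/250
merge 117/500 + 37/100 → 151/250
merge 99/250 + 151/250 → 1
L = 187/1000 + 37/100 + 99/250 + 151/250 + 1 = 2557/1000 = 2.557 bits/symbol.

2.557 bits/symbol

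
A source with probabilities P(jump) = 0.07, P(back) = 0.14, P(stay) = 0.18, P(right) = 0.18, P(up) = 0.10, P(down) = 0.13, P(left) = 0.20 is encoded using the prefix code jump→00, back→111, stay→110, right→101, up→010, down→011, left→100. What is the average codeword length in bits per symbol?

L̄ = Σ pᵢ·ℓᵢ = 0.07·2 + 0.14·3 + 0.18·3 + 0.18·3 + 0.10·3 + 0.13·3 + 0.20·3 = 2.93 bits/symbol.

2.93 bits/symbol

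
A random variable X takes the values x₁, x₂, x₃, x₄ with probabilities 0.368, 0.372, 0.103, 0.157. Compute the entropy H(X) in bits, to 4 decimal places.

1.8186 bits

H = −Σ pᵢ log₂ pᵢ.
−0.368·log₂(0.368) = 0.5307
−0.372·log₂(0.372) = 0.5307
−0.103·log₂(0.103) = 0.3378
−0.157·log₂(0.157) = 0.4194
Sum ≈ 1.8186 → 1.8186 bits.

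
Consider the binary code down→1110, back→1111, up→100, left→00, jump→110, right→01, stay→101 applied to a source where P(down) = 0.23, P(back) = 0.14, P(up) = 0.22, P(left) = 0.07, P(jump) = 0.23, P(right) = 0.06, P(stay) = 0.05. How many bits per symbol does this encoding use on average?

L̄ = Σ pᵢ·ℓᵢ = 0.23·4 + 0.14·4 + 0.22·3 + 0.07·2 + 0.23·3 + 0.06·2 + 0.05·3 = 3.24 bits/symbol.

3.24 bits/symbol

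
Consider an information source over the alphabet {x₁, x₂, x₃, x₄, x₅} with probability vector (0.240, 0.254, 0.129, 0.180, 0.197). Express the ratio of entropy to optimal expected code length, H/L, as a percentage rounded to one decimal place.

98.9%

Entropy H = −Σ p log₂ p ≈ 2.2845 bits.
Huffman merges: 129/1000+9/50→309/1000; 197/1000+6/25→437/1000; 127/500+309/1000→563/1000; 437/1000+563/1000→1. L = 2309/1000 ≈ 2.3090.
Efficiency = H/L = 2.2845/2.3090 = 98.9%.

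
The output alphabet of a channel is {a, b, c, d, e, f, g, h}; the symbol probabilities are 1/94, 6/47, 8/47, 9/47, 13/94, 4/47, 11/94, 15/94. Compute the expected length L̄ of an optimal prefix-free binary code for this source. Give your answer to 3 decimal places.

2.904 bits/symbol

Repeatedly combine the two least-probable nodes; the expected code length is the sum of the merged weights.
merge 1/94 + 4/47 → 9/94
merge 9/94 + 11/94 → 10/47
merge 6/47 + 13/94 → 25/94
merge 15/94 + 8/47 → 31/94
merge 9/47 + 10/47 → 19/47
merge 25/94 + 31/94 → 28/47
merge 19/47 + 28/47 → 1
L = 9/94 + 10/47 + 25/94 + 31/94 + 19/47 + 28/47 + 1 = 273/94 ≈ 2.904 bits/symbol.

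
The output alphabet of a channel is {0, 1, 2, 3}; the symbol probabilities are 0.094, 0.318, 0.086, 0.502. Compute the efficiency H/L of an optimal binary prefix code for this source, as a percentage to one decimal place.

Entropy H = −Σ p log₂ p ≈ 1.6498 bits.
Huffman merges: 43/500+47/500→9/50; 9/50+159/500→249/500; 249/500+251/500→1. L = 839/500 ≈ 1.6780.
Efficiency = H/L = 1.6498/1.6780 = 98.3%.

98.3%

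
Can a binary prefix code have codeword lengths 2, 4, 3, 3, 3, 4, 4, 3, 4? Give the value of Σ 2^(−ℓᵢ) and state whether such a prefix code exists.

1; yes

With common denominator 2^4 = 16: Σ 2^(−ℓᵢ) = 4/16 + 1/16 + 2/16 + 2/16 + 2/16 + 1/16 + 1/16 + 2/16 + 1/16 = 16/16 = 1.
Kraft's inequality requires Σ ≤ 1; here Σ = 1 ≤ 1, so such a prefix code exists.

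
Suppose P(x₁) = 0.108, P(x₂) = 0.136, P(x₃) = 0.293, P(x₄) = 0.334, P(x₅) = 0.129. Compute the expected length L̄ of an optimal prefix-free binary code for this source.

Repeatedly combine the two least-probable nodes; the expected code length is the sum of the merged weights.
merge 27/250 + 129/1000 → 237/1000
merge 17/125 + 237/1000 → 373/1000
merge 293/1000 + 167/500 → 627/1000
merge 373/1000 + 627/1000 → 1
L = 237/1000 + 373/1000 + 627/1000 + 1 = 2237/1000 = 2.237 bits/symbol.

2.237 bits/symbol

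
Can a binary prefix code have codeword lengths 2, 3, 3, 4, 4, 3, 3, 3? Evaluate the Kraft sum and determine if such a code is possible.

1; yes

With common denominator 2^4 = 16: Σ 2^(−ℓᵢ) = 4/16 + 2/16 + 2/16 + 1/16 + 1/16 + 2/16 + 2/16 + 2/16 = 16/16 = 1.
Kraft's inequality requires Σ ≤ 1; here Σ = 1 ≤ 1, so such a prefix code exists.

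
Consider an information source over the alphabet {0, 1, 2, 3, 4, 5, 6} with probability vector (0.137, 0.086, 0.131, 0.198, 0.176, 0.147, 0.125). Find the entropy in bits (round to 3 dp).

H = −Σ pᵢ log₂ pᵢ.
−0.137·log₂(0.137) = 0.3929
−0.086·log₂(0.086) = 0.3044
−0.131·log₂(0.131) = 0.3841
−0.198·log₂(0.198) = 0.4626
−0.176·log₂(0.176) = 0.4411
−0.147·log₂(0.147) = 0.4066
−0.125·log₂(0.125) = 0.3750
Sum ≈ 2.7668 → 2.767 bits.

2.767 bits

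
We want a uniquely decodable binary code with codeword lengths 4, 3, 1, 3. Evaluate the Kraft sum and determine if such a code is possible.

0.8125; yes

With common denominator 2^4 = 16: Σ 2^(−ℓᵢ) = 1/16 + 2/16 + 8/16 + 2/16 = 13/16 = 0.8125.
Kraft's inequality requires Σ ≤ 1; here Σ = 0.8125 ≤ 1, so such a prefix code exists.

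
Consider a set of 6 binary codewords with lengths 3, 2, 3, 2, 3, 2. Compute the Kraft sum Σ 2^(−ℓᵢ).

1.125

With common denominator 2^3 = 8: Σ 2^(−ℓᵢ) = 1/8 + 2/8 + 1/8 + 2/8 + 1/8 + 2/8 = 9/8 = 1.125.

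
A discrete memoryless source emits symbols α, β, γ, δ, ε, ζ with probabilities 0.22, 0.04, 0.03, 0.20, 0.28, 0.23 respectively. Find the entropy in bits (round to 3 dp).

2.284 bits

H = −Σ pᵢ log₂ pᵢ.
−0.22·log₂(0.22) = 0.4806
−0.04·log₂(0.04) = 0.1858
−0.03·log₂(0.03) = 0.1518
−0.20·log₂(0.20) = 0.4644
−0.28·log₂(0.28) = 0.5142
−0.23·log₂(0.23) = 0.4877
Sum ≈ 2.2844 → 2.284 bits.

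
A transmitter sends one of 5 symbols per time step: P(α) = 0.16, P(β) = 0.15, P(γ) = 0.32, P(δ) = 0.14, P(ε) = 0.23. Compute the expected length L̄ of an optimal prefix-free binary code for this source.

2.29 bits/symbol

Repeatedly combine the two least-probable nodes; the expected code length is the sum of the merged weights.
merge 7/50 + 3/20 → 29/100
merge 4/25 + 23/100 → 39/100
merge 29/100 + 8/25 → 61/100
merge 39/100 + 61/100 → 1
L = 29/100 + 39/100 + 61/100 + 1 = 229/100 = 2.29 bits/symbol.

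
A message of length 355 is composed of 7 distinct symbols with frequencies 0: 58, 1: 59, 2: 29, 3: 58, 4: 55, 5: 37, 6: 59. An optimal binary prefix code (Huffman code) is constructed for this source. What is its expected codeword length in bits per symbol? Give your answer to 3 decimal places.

2.834 bits/symbol

Probabilities are the counts divided by 355.
Repeatedly combine the two least-probable nodes; the expected code length is the sum of the merged weights.
merge 29/355 + 37/355 → 66/355
merge 11/71 + 58/355 → 113/355
merge 58/355 + 59/355 → 117/355
merge 59/355 + 66/355 → 25/71
merge 113/355 + 117/355 → 46/71
merge 25/71 + 46/71 → 1
L = 66/355 + 113/355 + 117/355 + 25/71 + 46/71 + 1 = 1006/355 ≈ 2.834 bits/symbol.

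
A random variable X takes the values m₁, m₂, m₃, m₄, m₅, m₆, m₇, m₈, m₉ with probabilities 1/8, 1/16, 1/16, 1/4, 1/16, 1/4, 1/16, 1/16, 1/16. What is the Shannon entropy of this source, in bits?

Each probability is a power of 1/2, so log₂(1/p) is an integer.
H = Σ p·log₂(1/p) = 1/8·3 + 1/16·4 + 1/16·4 + 1/4·2 + 1/16·4 + 1/4·2 + 1/16·4 + 1/16·4 + 1/16·4 = 2.875 bits.

2.875 bits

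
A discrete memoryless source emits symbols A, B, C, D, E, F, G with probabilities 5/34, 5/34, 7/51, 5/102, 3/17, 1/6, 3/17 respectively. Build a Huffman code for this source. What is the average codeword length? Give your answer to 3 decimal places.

Repeatedly combine the two least-probable nodes; the expected code length is the sum of the merged weights.
merge 5/102 + 7/51 → 19/102
merge 5/34 + 5/34 → 5/17
merge 1/6 + 3/17 → 35/102
merge 3/17 + 19/102 → 37/102
merge 5/17 + 35/102 → 65/102
merge 37/102 + 65/102 → 1
L = 19/102 + 5/17 + 35/102 + 37/102 + 65/102 + 1 = 48/17 ≈ 2.824 bits/symbol.

2.824 bits/symbol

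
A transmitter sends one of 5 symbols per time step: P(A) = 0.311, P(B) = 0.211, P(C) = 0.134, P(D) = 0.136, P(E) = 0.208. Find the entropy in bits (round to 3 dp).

H = −Σ pᵢ log₂ pᵢ.
−0.311·log₂(0.311) = 0.5240
−0.211·log₂(0.211) = 0.4736
−0.134·log₂(0.134) = 0.3886
−0.136·log₂(0.136) = 0.3915
−0.208·log₂(0.208) = 0.4712
Sum ≈ 2.2489 → 2.249 bits.

2.249 bits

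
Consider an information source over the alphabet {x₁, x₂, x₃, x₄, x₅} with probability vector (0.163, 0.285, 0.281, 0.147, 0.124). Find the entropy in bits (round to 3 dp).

H = −Σ pᵢ log₂ pᵢ.
−0.163·log₂(0.163) = 0.4266
−0.285·log₂(0.285) = 0.5161
−0.281·log₂(0.281) = 0.5146
−0.147·log₂(0.147) = 0.4066
−0.124·log₂(0.124) = 0.3734
Sum ≈ 2.2374 → 2.237 bits.

2.237 bits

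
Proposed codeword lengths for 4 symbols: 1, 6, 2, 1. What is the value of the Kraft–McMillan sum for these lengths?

With common denominator 2^6 = 64: Σ 2^(−ℓᵢ) = 32/64 + 1/64 + 16/64 + 32/64 = 81/64 = 1.265625.

1.265625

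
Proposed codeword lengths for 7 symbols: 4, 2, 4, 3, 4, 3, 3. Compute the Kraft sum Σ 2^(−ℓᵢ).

0.8125

With common denominator 2^4 = 16: Σ 2^(−ℓᵢ) = 1/16 + 4/16 + 1/16 + 2/16 + 1/16 + 2/16 + 2/16 = 13/16 = 0.8125.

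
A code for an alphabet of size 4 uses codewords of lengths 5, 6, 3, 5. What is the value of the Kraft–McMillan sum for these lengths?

0.203125

With common denominator 2^6 = 64: Σ 2^(−ℓᵢ) = 2/64 + 1/64 + 8/64 + 2/64 = 13/64 = 0.203125.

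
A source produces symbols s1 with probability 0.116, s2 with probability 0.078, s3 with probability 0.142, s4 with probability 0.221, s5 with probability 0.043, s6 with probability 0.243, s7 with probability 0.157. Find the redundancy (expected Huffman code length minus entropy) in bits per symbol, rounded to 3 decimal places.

Entropy H = −Σ p log₂ p ≈ 2.6393 bits.
Huffman merges: 43/1000+39/500→121/1000; 29/250+121/1000→237/1000; 71/500+157/1000→299/1000; 221/1000+237/1000→229/500; 243/1000+299/1000→271/500; 229/500+271/500→1. L = 2657/1000 ≈ 2.6570.
L − H = 2.6570 − 2.6393 = 0.018 bits.

0.018 bits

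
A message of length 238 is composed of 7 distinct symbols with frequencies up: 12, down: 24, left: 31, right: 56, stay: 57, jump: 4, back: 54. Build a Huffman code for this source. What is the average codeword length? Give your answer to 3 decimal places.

2.534 bits/symbol

Probabilities are the counts divided by 238.
Repeatedly combine the two least-probable nodes; the expected code length is the sum of the merged weights.
merge 2/119 + 6/119 → 8/119
merge 8/119 + 12/119 → 20/119
merge 31/238 + 20/119 → 71/238
merge 27/119 + 4/17 → 55/119
merge 57/238 + 71/238 → 64/119
merge 55/119 + 64/119 → 1
L = 8/119 + 20/119 + 71/238 + 55/119 + 64/119 + 1 = 603/238 ≈ 2.534 bits/symbol.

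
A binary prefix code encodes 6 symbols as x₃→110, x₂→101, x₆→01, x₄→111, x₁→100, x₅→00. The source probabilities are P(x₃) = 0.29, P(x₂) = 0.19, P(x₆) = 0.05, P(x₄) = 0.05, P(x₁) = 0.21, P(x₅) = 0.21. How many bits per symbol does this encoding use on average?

2.74 bits/symbol

L̄ = Σ pᵢ·ℓᵢ = 0.29·3 + 0.19·3 + 0.05·2 + 0.05·3 + 0.21·3 + 0.21·2 = 2.74 bits/symbol.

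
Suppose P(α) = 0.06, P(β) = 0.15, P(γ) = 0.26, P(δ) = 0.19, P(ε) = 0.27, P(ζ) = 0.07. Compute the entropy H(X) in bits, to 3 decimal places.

2.393 bits

H = −Σ pᵢ log₂ pᵢ.
−0.06·log₂(0.06) = 0.2435
−0.15·log₂(0.15) = 0.4105
−0.26·log₂(0.26) = 0.5053
−0.19·log₂(0.19) = 0.4552
−0.27·log₂(0.27) = 0.5100
−0.07·log₂(0.07) = 0.2686
Sum ≈ 2.3932 → 2.393 bits.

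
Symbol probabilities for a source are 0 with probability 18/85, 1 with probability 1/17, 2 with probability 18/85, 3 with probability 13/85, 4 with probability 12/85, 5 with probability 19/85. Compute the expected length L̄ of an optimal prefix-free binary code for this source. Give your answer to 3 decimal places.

2.553 bits/symbol

Repeatedly combine the two least-probable nodes; the expected code length is the sum of the merged weights.
merge 1/17 + 12/85 → 1/5
merge 13/85 + 1/5 → 6/17
merge 18/85 + 18/85 → 36/85
merge 19/85 + 6/17 → 49/85
merge 36/85 + 49/85 → 1
L = 1/5 + 6/17 + 36/85 + 49/85 + 1 = 217/85 ≈ 2.553 bits/symbol.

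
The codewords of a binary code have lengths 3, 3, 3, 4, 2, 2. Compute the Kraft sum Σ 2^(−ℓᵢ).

0.9375

With common denominator 2^4 = 16: Σ 2^(−ℓᵢ) = 2/16 + 2/16 + 2/16 + 1/16 + 4/16 + 4/16 = 15/16 = 0.9375.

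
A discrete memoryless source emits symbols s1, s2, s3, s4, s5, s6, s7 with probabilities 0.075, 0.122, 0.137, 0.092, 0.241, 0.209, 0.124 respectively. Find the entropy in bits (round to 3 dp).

2.700 bits

H = −Σ pᵢ log₂ pᵢ.
−0.075·log₂(0.075) = 0.2803
−0.122·log₂(0.122) = 0.3703
−0.137·log₂(0.137) = 0.3929
−0.092·log₂(0.092) = 0.3167
−0.241·log₂(0.241) = 0.4947
−0.209·log₂(0.209) = 0.4720
−0.124·log₂(0.124) = 0.3734
Sum ≈ 2.7003 → 2.700 bits.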